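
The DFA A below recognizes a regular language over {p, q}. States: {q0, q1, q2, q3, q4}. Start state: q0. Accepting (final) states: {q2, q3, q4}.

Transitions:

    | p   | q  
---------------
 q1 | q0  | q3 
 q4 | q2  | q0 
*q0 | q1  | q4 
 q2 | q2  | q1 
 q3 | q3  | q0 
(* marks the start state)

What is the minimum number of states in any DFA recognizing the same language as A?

All states are reachable from the start state.
P0 = {q2,q3,q4} | {q0,q1}.
The partition is now stable with 2 blocks: {q2,q3,q4} | {q0,q1}.

2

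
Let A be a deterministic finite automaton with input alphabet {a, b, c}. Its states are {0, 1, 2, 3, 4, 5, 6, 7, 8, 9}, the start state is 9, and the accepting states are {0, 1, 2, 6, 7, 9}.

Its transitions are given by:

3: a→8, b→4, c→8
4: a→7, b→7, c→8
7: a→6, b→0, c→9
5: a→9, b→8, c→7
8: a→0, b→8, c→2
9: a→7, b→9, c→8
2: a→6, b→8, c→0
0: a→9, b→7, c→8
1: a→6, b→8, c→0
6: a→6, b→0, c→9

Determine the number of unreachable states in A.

4

BFS from 9 reaches {0, 2, 6, 7, 8, 9}; the 4 state(s) 1, 3, 4, 5 are never visited.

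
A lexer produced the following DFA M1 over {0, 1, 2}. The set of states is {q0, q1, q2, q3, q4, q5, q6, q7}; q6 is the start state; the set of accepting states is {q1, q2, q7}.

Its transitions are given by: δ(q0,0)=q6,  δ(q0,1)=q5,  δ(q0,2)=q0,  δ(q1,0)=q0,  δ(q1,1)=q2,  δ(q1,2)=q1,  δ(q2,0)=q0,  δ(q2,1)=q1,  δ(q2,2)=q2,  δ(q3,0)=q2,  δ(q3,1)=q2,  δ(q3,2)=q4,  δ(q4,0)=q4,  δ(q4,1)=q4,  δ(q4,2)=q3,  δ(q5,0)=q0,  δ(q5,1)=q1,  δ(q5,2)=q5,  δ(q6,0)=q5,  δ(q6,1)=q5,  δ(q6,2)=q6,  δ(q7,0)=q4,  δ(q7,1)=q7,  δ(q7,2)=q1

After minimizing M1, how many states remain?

4

Reachable states from the start: {q0,q1,q2,q5,q6}. Unreachable: {q3,q4,q7} — drop them.
Initial partition by acceptance: {q1,q2} | {q0,q5,q6}.
On input 1, block {q0,q5,q6} splits into {q0,q6} and {q5}.
On input 0, block {q0,q6} splits into {q0} and {q6}.
Stable partition: {q1,q2} | {q0} | {q5} | {q6} — 4 equivalence classes.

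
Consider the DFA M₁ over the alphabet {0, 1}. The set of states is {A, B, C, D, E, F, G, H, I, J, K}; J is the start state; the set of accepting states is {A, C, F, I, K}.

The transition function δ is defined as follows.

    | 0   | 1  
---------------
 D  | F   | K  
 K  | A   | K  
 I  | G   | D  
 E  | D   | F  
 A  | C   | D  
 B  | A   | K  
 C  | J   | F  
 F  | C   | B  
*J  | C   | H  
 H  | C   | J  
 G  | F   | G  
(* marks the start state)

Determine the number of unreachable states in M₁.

3

BFS from J reaches {A, B, C, D, F, H, J, K}; the 3 state(s) E, G, I are never visited.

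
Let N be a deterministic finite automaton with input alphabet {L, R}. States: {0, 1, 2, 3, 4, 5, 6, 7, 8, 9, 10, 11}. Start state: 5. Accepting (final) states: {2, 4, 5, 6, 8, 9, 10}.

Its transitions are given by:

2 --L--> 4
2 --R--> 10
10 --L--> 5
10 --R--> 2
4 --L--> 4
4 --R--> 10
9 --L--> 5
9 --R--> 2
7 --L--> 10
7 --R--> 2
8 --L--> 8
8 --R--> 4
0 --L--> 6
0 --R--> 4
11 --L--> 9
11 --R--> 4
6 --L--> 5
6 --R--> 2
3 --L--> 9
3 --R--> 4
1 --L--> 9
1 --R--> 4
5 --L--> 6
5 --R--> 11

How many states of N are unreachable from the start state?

5

BFS from 5 reaches {2, 4, 5, 6, 9, 10, 11}; the 5 state(s) 0, 1, 3, 7, 8 are never visited.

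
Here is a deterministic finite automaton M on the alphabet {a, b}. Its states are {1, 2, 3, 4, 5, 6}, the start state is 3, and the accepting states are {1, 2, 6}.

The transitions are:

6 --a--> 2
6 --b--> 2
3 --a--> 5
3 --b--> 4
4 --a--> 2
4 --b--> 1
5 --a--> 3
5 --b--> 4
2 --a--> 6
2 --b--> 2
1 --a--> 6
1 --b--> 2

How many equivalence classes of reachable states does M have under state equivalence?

3

Start with accepting vs non-accepting: {1,2,6} | {3,4,5}.
Refine {3,4,5} on symbol a: members go to different blocks, giving {3,5} and {4}.
No further refinement is possible. Final partition (3 blocks): {1,2,6} | {3,5} | {4}.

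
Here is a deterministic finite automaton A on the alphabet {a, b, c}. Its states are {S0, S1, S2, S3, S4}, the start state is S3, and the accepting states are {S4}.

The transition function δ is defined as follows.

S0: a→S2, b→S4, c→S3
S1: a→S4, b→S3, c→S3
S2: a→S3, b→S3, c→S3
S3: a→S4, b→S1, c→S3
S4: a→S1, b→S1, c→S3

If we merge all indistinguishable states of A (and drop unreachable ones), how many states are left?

2

First remove the unreachable states {S0,S2}; 3 states remain.
Start with accepting vs non-accepting: {S4} | {S1,S3}.
Stable partition: {S4} | {S1,S3} — 2 equivalence classes.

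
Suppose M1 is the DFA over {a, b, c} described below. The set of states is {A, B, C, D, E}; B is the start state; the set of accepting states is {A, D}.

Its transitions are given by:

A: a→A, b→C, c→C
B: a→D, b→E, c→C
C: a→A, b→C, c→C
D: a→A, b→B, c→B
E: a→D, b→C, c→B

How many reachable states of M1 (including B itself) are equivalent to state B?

All states are reachable from the start state.
Start with accepting vs non-accepting: {A,D} | {B,C,E}.
Stable partition: {A,D} | {B,C,E} — 2 equivalence classes.
State B belongs to the block {B,C,E}, which has 3 states.

3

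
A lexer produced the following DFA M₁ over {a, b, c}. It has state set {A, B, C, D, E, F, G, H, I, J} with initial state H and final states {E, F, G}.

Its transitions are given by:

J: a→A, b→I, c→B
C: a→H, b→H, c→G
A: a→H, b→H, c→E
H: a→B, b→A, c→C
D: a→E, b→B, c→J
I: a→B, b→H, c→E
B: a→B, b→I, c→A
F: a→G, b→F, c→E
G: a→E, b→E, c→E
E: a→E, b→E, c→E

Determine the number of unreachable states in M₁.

3

Starting at H and following transitions, the reachable set is {A, B, C, E, G, H, I}. That leaves D, F, J unreachable — 3 in total.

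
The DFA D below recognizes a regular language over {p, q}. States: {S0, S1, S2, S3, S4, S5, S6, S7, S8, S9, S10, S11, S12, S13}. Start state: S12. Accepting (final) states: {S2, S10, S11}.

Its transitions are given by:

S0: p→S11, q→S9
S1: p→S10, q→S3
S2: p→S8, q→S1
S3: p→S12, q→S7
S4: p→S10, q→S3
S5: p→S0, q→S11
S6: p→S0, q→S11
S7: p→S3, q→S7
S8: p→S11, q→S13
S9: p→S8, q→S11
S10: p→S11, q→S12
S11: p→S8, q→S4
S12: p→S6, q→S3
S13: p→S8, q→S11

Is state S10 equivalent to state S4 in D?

Reachable states from the start: {S0,S3,S4,S6,S7,S8,S9,S10,S11,S12,S13}. Unreachable: {S1,S2,S5} — drop them.
Start with accepting vs non-accepting: {S10,S11} | {S0,S3,S4,S6,S7,S8,S9,S12,S13}.
Refine {S10,S11} on symbol p: members go to different blocks, giving {S10} and {S11}.
Refine {S0,S3,S4,S6,S7,S8,S9,S12,S13} on symbol p: members go to different blocks, giving {S3,S6,S7,S9,S12,S13} and {S0,S8} and {S4}.
Split {S3,S6,S7,S9,S12,S13} by δ(·,p) → {S3,S7,S12} and {S6,S9,S13}.
Split {S3,S7,S12} by δ(·,p) → {S3,S7} and {S12}.
Refine {S3,S7} on symbol p: members go to different blocks, giving {S3} and {S7}.
No further refinement is possible. Final partition (8 blocks): {S10} | {S3} | {S11} | {S0,S8} | {S4} | {S6,S9,S13} | {S12} | {S7}.
S10 and S4 end up in different blocks, so they are distinguishable. For instance, the string 'ε' is accepted from only S10.

No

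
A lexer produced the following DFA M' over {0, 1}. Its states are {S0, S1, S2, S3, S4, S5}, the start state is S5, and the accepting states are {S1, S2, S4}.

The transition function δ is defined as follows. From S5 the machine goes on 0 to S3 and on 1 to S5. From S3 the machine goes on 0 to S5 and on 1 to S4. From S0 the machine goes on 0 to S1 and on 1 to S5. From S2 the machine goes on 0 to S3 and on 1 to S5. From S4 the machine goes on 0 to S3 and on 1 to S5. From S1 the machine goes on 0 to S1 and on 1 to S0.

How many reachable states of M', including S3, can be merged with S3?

States {S0,S1,S2} cannot be reached from the start state, so discard them.
P0 = {S4} | {S3,S5}.
On input 1, block {S3,S5} splits into {S3} and {S5}.
Stable partition: {S4} | {S3} | {S5} — 3 equivalence classes.
The equivalence class containing S3 is {S3}, of size 1.

1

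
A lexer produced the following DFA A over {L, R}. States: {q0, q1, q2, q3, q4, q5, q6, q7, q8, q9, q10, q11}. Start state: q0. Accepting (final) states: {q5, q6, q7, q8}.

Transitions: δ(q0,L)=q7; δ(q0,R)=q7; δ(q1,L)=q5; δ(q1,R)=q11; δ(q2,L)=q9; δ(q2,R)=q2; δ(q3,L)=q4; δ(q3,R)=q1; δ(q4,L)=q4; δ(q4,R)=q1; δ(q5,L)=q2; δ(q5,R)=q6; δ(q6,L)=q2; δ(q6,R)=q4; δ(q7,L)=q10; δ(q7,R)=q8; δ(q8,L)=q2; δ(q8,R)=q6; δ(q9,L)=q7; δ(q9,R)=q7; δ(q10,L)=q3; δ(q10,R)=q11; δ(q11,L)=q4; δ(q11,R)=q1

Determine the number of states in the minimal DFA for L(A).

8

All states are reachable from the start state.
P0 = {q5,q6,q7,q8} | {q0,q1,q2,q3,q4,q9,q10,q11}.
Refine {q5,q6,q7,q8} on symbol R: members go to different blocks, giving {q5,q7,q8} and {q6}.
On input R, block {q5,q7,q8} splits into {q5,q8} and {q7}.
Split {q0,q1,q2,q3,q4,q9,q10,q11} by δ(·,L) → {q2,q3,q4,q10,q11} and {q0,q9} and {q1}.
Split {q2,q3,q4,q10,q11} by δ(·,L) → {q3,q4,q10,q11} and {q2}.
On input R, block {q3,q4,q10,q11} splits into {q3,q4,q11} and {q10}.
No further refinement is possible. Final partition (8 blocks): {q5,q8} | {q3,q4,q11} | {q6} | {q7} | {q0,q9} | {q1} | {q2} | {q10}.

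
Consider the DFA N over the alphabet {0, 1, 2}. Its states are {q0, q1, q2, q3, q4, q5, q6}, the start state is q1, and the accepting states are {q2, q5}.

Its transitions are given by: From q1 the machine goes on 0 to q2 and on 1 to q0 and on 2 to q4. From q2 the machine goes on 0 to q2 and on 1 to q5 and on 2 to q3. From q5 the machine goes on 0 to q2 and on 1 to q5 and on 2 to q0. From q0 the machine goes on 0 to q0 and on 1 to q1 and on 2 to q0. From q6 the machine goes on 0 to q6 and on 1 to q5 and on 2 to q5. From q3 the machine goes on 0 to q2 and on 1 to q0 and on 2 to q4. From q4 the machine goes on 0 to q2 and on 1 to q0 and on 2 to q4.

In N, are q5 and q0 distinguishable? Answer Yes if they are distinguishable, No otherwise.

First remove the unreachable states {q6}; 6 states remain.
P0 = {q2,q5} | {q0,q1,q3,q4}.
On input 0, block {q0,q1,q3,q4} splits into {q1,q3,q4} and {q0}.
On input 2, block {q2,q5} splits into {q2} and {q5}.
The partition is now stable with 4 blocks: {q2} | {q1,q3,q4} | {q0} | {q5}.
q5 and q0 end up in different blocks, so they are distinguishable. For instance, the string 'ε' is accepted from only q5.

Yes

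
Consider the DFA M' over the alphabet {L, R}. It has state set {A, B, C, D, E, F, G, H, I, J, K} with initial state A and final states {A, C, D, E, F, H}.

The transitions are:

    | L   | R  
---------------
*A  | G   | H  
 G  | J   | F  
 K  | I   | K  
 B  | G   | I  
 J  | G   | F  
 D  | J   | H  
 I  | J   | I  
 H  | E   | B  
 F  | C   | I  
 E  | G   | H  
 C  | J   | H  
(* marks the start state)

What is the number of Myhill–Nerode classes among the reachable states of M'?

4

Reachable states from the start: {A,B,C,E,F,G,H,I,J}. Unreachable: {D,K} — drop them.
Start with accepting vs non-accepting: {A,C,E,F,H} | {B,G,I,J}.
On input L, block {A,C,E,F,H} splits into {A,C,E} and {F,H}.
Refine {B,G,I,J} on symbol R: members go to different blocks, giving {B,I} and {G,J}.
Stable partition: {A,C,E} | {B,I} | {F,H} | {G,J} — 4 equivalence classes.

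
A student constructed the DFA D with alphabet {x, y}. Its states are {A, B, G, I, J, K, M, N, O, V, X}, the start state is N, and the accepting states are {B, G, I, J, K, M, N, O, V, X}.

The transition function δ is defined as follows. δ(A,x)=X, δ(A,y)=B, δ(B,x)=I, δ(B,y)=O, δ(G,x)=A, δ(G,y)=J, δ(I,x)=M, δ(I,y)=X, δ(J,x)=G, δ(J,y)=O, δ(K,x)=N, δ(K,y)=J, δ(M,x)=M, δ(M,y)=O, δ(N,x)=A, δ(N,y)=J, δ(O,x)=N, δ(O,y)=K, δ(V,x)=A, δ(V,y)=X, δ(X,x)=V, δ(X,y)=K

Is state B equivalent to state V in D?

No

Every state is reachable, so we keep all 11.
Start with accepting vs non-accepting: {B,G,I,J,K,M,N,O,V,X} | {A}.
On input x, block {B,G,I,J,K,M,N,O,V,X} splits into {B,I,J,K,M,O,X} and {G,N,V}.
Split {B,I,J,K,M,O,X} by δ(·,x) → {J,K,O,X} and {B,I,M}.
No further refinement is possible. Final partition (4 blocks): {J,K,O,X} | {A} | {G,N,V} | {B,I,M}.
B and V end up in different blocks, so they are distinguishable. For instance, the string 'x' is accepted from only B.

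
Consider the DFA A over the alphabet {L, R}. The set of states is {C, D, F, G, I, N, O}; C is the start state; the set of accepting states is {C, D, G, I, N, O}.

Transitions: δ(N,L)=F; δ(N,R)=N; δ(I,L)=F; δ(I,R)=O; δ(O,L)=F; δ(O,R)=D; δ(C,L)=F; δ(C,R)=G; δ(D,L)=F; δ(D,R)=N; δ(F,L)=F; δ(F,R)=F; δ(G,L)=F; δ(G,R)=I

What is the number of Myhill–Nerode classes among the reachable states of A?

All states are reachable from the start state.
Start with accepting vs non-accepting: {C,D,G,I,N,O} | {F}.
Stable partition: {C,D,G,I,N,O} | {F} — 2 equivalence classes.

2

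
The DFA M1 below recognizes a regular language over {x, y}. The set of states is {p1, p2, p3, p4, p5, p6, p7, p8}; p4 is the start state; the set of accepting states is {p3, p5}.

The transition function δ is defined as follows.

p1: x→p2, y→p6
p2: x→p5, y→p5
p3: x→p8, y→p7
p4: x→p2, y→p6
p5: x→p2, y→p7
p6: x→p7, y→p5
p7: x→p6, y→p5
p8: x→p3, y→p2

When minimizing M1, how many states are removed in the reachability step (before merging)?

3

BFS from p4 reaches {p2, p4, p5, p6, p7}; the 3 state(s) p1, p3, p8 are never visited.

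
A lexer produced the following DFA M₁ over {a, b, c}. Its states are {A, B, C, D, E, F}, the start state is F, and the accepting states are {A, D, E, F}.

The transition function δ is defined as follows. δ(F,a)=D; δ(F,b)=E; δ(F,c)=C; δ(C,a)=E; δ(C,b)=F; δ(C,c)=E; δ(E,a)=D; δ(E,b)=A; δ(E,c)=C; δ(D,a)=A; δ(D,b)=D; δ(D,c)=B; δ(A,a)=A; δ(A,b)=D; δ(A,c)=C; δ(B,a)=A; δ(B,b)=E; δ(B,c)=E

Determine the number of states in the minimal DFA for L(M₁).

All states are reachable from the start state.
P0 = {A,D,E,F} | {B,C}.
The partition is now stable with 2 blocks: {A,D,E,F} | {B,C}.

2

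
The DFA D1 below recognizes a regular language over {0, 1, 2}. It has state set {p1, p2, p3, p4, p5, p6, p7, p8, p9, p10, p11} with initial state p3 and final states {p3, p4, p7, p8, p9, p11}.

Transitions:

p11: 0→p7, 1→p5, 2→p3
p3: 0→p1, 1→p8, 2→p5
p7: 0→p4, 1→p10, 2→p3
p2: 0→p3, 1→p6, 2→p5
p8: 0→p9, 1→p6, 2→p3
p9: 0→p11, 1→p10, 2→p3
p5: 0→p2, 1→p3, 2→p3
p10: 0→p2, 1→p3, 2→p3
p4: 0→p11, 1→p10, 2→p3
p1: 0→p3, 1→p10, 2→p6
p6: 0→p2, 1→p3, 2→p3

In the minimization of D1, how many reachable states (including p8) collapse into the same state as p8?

5

Every state is reachable, so we keep all 11.
Start with accepting vs non-accepting: {p3,p4,p7,p8,p9,p11} | {p1,p2,p5,p6,p10}.
Split {p3,p4,p7,p8,p9,p11} by δ(·,0) → {p4,p7,p8,p9,p11} and {p3}.
Refine {p1,p2,p5,p6,p10} on symbol 0: members go to different blocks, giving {p5,p6,p10} and {p1,p2}.
The partition is now stable with 4 blocks: {p4,p7,p8,p9,p11} | {p5,p6,p10} | {p3} | {p1,p2}.
State p8 belongs to the block {p4,p7,p8,p9,p11}, which has 5 states.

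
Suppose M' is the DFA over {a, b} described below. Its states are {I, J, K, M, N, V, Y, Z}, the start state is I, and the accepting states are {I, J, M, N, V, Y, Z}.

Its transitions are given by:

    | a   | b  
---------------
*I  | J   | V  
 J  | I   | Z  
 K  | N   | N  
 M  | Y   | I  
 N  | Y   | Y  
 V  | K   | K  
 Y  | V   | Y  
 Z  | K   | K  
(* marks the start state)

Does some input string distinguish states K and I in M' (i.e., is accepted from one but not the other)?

Reachable states from the start: {I,J,K,N,V,Y,Z}. Unreachable: {M} — drop them.
Initial partition by acceptance: {I,J,N,V,Y,Z} | {K}.
On input a, block {I,J,N,V,Y,Z} splits into {I,J,N,Y} and {V,Z}.
Split {I,J,N,Y} by δ(·,a) → {I,J,N} and {Y}.
Split {I,J,N} by δ(·,a) → {I,J} and {N}.
The partition is now stable with 5 blocks: {I,J} | {K} | {V,Z} | {Y} | {N}.
K and I end up in different blocks, so they are distinguishable. For instance, the string 'ε' is accepted from only I.

Yes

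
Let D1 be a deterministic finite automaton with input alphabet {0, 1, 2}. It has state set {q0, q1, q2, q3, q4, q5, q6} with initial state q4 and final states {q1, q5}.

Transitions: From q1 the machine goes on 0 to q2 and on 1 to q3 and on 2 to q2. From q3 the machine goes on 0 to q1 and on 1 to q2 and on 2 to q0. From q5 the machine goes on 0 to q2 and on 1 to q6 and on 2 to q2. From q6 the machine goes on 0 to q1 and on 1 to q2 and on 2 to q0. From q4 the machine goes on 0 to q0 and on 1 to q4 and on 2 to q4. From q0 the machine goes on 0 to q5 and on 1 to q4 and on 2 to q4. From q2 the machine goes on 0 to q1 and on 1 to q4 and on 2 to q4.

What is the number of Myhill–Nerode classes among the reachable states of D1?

Start with accepting vs non-accepting: {q1,q5} | {q0,q2,q3,q4,q6}.
Refine {q0,q2,q3,q4,q6} on symbol 0: members go to different blocks, giving {q0,q2,q3,q6} and {q4}.
Split {q0,q2,q3,q6} by δ(·,1) → {q0,q2} and {q3,q6}.
The partition is now stable with 4 blocks: {q1,q5} | {q0,q2} | {q4} | {q3,q6}.

4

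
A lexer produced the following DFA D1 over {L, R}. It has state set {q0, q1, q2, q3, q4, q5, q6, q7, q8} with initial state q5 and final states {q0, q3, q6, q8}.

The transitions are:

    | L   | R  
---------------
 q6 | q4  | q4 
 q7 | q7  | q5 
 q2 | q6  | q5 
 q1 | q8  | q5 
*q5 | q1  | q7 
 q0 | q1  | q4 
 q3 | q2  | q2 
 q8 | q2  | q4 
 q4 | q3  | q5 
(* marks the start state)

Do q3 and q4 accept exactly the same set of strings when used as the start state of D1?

States {q0} cannot be reached from the start state, so discard them.
Initial partition by acceptance: {q3,q6,q8} | {q1,q2,q4,q5,q7}.
On input L, block {q1,q2,q4,q5,q7} splits into {q1,q2,q4} and {q5,q7}.
Refine {q5,q7} on symbol L: members go to different blocks, giving {q5} and {q7}.
Stable partition: {q3,q6,q8} | {q1,q2,q4} | {q5} | {q7} — 4 equivalence classes.
q3 and q4 end up in different blocks, so they are distinguishable. For instance, the string 'ε' is accepted from only q3.

No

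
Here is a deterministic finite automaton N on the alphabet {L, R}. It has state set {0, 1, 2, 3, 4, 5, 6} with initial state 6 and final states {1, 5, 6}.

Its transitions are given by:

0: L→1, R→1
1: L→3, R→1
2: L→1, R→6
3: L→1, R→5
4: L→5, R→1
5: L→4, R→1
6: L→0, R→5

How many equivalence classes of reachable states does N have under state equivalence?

States {2} cannot be reached from the start state, so discard them.
Start with accepting vs non-accepting: {1,5,6} | {0,3,4}.
Stable partition: {1,5,6} | {0,3,4} — 2 equivalence classes.

2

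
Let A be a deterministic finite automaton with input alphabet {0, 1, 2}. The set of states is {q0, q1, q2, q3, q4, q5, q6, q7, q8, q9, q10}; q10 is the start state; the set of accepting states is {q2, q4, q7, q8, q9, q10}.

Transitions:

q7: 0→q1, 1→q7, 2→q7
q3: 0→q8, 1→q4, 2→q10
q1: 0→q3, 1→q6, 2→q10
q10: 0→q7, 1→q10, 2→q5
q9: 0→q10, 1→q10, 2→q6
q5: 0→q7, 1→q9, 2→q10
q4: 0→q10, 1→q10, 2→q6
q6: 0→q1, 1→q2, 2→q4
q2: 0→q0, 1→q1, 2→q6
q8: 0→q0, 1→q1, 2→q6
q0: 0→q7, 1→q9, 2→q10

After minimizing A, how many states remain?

Start with accepting vs non-accepting: {q2,q4,q7,q8,q9,q10} | {q0,q1,q3,q5,q6}.
On input 0, block {q2,q4,q7,q8,q9,q10} splits into {q2,q7,q8} and {q4,q9,q10}.
On input 1, block {q2,q7,q8} splits into {q2,q8} and {q7}.
On input 0, block {q0,q1,q3,q5,q6} splits into {q0,q5} and {q1,q6} and {q3}.
On input 0, block {q4,q9,q10} splits into {q4,q9} and {q10}.
On input 0, block {q1,q6} splits into {q1} and {q6}.
No further refinement is possible. Final partition (8 blocks): {q2,q8} | {q0,q5} | {q4,q9} | {q7} | {q1} | {q3} | {q10} | {q6}.

8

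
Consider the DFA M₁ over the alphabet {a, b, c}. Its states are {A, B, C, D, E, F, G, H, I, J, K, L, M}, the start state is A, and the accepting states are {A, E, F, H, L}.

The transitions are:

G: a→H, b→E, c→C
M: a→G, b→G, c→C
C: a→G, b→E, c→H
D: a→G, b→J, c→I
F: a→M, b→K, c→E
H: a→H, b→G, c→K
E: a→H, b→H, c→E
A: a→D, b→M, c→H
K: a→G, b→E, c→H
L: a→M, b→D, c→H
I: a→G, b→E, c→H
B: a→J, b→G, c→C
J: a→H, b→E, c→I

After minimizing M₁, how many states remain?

Reachable states from the start: {A,C,D,E,G,H,I,J,K,M}. Unreachable: {B,F,L} — drop them.
Start with accepting vs non-accepting: {A,E,H} | {C,D,G,I,J,K,M}.
Refine {A,E,H} on symbol a: members go to different blocks, giving {E,H} and {A}.
Split {E,H} by δ(·,b) → {E} and {H}.
On input a, block {C,D,G,I,J,K,M} splits into {C,D,I,K,M} and {G,J}.
On input b, block {C,D,I,K,M} splits into {C,I,K} and {D,M}.
No further refinement is possible. Final partition (6 blocks): {E} | {C,I,K} | {A} | {H} | {G,J} | {D,M}.

6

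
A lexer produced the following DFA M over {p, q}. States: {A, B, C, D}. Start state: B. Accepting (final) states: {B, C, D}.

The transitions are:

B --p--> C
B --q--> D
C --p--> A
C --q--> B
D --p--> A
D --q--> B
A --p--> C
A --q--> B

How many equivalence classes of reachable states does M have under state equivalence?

3

P0 = {B,C,D} | {A}.
Split {B,C,D} by δ(·,p) → {C,D} and {B}.
No further refinement is possible. Final partition (3 blocks): {C,D} | {A} | {B}.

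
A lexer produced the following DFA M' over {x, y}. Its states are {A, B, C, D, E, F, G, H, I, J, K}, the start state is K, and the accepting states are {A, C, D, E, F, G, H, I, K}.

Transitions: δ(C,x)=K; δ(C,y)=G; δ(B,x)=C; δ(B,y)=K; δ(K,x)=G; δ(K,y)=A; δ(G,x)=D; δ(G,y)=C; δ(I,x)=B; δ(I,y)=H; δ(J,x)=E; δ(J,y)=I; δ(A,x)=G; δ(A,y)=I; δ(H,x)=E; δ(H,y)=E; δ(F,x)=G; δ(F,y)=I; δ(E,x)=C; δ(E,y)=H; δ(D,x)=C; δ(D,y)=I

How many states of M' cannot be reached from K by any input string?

Starting at K and following transitions, the reachable set is {A, B, C, D, E, G, H, I, K}. That leaves F, J unreachable — 2 in total.

2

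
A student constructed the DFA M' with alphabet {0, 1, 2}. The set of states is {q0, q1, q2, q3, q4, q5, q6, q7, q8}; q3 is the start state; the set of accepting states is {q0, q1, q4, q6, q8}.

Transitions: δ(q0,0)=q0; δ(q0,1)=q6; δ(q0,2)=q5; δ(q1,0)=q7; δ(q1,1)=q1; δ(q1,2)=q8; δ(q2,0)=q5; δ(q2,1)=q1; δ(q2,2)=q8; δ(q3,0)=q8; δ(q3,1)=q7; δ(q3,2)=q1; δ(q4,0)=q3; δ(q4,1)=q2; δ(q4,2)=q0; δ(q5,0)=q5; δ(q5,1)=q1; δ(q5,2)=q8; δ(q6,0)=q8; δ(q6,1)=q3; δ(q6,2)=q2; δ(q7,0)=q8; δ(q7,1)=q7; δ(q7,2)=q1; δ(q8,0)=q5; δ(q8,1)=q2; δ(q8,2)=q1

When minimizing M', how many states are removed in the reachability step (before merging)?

No path from q3 leads to q0, q4, q6; the other 6 states are all reachable.

3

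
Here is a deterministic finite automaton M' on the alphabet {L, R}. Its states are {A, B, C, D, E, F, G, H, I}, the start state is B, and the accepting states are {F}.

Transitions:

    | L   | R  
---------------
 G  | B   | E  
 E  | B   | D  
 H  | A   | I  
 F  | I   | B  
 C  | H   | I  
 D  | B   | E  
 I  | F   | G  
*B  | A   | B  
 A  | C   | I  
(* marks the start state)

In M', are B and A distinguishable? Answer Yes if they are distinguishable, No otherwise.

All states are reachable from the start state.
Initial partition by acceptance: {F} | {A,B,C,D,E,G,H,I}.
On input L, block {A,B,C,D,E,G,H,I} splits into {A,B,C,D,E,G,H} and {I}.
Split {A,B,C,D,E,G,H} by δ(·,R) → {B,D,E,G} and {A,C,H}.
Refine {B,D,E,G} on symbol L: members go to different blocks, giving {D,E,G} and {B}.
The partition is now stable with 5 blocks: {F} | {D,E,G} | {I} | {A,C,H} | {B}.
B and A end up in different blocks, so they are distinguishable. For instance, the string 'RL' is accepted from only A.

Yes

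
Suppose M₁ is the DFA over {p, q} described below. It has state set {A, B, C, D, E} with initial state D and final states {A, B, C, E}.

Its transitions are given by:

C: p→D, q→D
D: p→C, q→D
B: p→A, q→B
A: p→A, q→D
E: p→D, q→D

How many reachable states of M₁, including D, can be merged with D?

1

States {A,B,E} cannot be reached from the start state, so discard them.
Initial partition by acceptance: {C} | {D}.
No further refinement is possible. Final partition (2 blocks): {C} | {D}.
The equivalence class containing D is {D}, of size 1.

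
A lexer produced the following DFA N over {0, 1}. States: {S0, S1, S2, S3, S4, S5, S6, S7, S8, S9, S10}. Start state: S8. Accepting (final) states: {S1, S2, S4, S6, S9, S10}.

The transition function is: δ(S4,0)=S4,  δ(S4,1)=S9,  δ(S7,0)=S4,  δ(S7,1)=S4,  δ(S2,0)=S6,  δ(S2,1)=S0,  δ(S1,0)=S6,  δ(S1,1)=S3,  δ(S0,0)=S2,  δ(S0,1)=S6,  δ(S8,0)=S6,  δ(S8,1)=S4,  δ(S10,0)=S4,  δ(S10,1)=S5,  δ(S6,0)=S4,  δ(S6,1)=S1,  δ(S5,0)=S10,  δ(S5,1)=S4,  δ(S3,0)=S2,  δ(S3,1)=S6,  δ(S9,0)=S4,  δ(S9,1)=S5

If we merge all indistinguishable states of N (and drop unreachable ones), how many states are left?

First remove the unreachable states {S7}; 10 states remain.
P0 = {S1,S2,S4,S6,S9,S10} | {S0,S3,S5,S8}.
On input 1, block {S1,S2,S4,S6,S9,S10} splits into {S1,S2,S9,S10} and {S4,S6}.
On input 0, block {S0,S3,S5,S8} splits into {S0,S3,S5} and {S8}.
Stable partition: {S1,S2,S9,S10} | {S0,S3,S5} | {S4,S6} | {S8} — 4 equivalence classes.

4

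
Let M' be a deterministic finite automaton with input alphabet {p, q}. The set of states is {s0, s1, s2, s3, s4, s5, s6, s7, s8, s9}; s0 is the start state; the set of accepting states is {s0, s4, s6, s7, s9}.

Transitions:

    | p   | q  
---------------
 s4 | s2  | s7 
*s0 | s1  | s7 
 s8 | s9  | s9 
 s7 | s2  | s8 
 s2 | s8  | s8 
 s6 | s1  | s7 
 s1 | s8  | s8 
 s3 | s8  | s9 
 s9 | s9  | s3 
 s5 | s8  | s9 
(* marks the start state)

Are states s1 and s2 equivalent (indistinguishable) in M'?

Yes

States {s4,s5,s6} cannot be reached from the start state, so discard them.
P0 = {s0,s7,s9} | {s1,s2,s3,s8}.
On input p, block {s0,s7,s9} splits into {s0,s7} and {s9}.
Refine {s0,s7} on symbol q: members go to different blocks, giving {s0} and {s7}.
Split {s1,s2,s3,s8} by δ(·,p) → {s1,s2,s3} and {s8}.
On input q, block {s1,s2,s3} splits into {s1,s2} and {s3}.
No further refinement is possible. Final partition (6 blocks): {s0} | {s1,s2} | {s9} | {s7} | {s8} | {s3}.
s1 and s2 lie in the same block of the stable partition, so they are equivalent — no string distinguishes them.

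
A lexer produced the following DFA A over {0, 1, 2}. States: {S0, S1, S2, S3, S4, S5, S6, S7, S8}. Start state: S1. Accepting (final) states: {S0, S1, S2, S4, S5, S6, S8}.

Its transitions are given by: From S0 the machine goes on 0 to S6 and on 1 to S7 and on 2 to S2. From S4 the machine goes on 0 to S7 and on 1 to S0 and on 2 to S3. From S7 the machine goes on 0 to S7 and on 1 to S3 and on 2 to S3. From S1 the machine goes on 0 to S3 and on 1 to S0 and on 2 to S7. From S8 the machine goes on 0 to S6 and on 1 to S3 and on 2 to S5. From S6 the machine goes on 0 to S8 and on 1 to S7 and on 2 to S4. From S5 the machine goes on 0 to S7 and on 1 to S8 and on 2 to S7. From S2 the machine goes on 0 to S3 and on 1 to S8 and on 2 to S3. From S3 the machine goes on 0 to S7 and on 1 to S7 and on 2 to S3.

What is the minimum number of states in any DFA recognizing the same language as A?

3

Start with accepting vs non-accepting: {S0,S1,S2,S4,S5,S6,S8} | {S3,S7}.
Split {S0,S1,S2,S4,S5,S6,S8} by δ(·,0) → {S1,S2,S4,S5} and {S0,S6,S8}.
Stable partition: {S1,S2,S4,S5} | {S3,S7} | {S0,S6,S8} — 3 equivalence classes.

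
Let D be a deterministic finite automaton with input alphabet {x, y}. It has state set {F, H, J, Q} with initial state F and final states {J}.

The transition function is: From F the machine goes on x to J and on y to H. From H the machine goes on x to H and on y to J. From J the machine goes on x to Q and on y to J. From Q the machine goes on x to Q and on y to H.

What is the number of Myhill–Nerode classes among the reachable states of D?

4

Start with accepting vs non-accepting: {J} | {F,H,Q}.
Refine {F,H,Q} on symbol x: members go to different blocks, giving {H,Q} and {F}.
Refine {H,Q} on symbol y: members go to different blocks, giving {Q} and {H}.
Stable partition: {J} | {Q} | {F} | {H} — 4 equivalence classes.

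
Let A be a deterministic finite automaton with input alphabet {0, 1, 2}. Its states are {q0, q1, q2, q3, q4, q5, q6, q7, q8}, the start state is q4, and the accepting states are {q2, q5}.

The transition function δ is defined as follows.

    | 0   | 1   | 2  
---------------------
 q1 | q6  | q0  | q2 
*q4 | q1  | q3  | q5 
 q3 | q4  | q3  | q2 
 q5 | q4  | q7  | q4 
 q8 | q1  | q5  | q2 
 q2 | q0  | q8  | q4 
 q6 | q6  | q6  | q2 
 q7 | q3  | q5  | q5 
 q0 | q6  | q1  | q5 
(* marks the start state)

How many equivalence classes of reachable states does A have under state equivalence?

3

All states are reachable from the start state.
P0 = {q2,q5} | {q0,q1,q3,q4,q6,q7,q8}.
Refine {q0,q1,q3,q4,q6,q7,q8} on symbol 1: members go to different blocks, giving {q0,q1,q3,q4,q6} and {q7,q8}.
The partition is now stable with 3 blocks: {q2,q5} | {q0,q1,q3,q4,q6} | {q7,q8}.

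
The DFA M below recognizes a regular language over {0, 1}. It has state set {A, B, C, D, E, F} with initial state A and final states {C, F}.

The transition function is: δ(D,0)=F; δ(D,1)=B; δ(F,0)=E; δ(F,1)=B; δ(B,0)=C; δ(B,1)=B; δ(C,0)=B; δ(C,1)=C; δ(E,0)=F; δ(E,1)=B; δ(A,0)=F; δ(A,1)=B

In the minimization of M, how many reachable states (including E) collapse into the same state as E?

2

Reachable states from the start: {A,B,C,E,F}. Unreachable: {D} — drop them.
P0 = {C,F} | {A,B,E}.
Split {C,F} by δ(·,1) → {C} and {F}.
Split {A,B,E} by δ(·,0) → {A,E} and {B}.
The partition is now stable with 4 blocks: {C} | {A,E} | {F} | {B}.
State E belongs to the block {A,E}, which has 2 states.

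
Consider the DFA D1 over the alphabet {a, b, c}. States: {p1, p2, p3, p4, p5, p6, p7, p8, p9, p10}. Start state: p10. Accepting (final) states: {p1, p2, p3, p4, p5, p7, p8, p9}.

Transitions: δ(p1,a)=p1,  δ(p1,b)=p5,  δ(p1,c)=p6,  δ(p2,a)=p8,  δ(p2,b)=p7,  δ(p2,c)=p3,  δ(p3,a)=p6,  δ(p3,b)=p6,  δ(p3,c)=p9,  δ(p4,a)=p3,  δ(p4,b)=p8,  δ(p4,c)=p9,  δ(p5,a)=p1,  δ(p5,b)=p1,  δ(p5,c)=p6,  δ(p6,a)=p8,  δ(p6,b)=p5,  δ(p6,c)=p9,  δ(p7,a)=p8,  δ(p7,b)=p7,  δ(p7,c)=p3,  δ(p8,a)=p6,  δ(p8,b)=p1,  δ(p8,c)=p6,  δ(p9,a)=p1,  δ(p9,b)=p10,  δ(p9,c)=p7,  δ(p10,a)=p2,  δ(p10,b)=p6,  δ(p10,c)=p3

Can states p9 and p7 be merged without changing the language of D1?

Reachable states from the start: {p1,p2,p3,p5,p6,p7,p8,p9,p10}. Unreachable: {p4} — drop them.
Start with accepting vs non-accepting: {p1,p2,p3,p5,p7,p8,p9} | {p6,p10}.
On input a, block {p1,p2,p3,p5,p7,p8,p9} splits into {p1,p2,p5,p7,p9} and {p3,p8}.
Refine {p1,p2,p5,p7,p9} on symbol a: members go to different blocks, giving {p1,p5,p9} and {p2,p7}.
On input b, block {p1,p5,p9} splits into {p1,p5} and {p9}.
Refine {p6,p10} on symbol a: members go to different blocks, giving {p6} and {p10}.
On input b, block {p3,p8} splits into {p3} and {p8}.
The partition is now stable with 7 blocks: {p1,p5} | {p6} | {p3} | {p2,p7} | {p9} | {p10} | {p8}.
p9 and p7 end up in different blocks, so they are distinguishable. For instance, the string 'b' is accepted from only p7.

No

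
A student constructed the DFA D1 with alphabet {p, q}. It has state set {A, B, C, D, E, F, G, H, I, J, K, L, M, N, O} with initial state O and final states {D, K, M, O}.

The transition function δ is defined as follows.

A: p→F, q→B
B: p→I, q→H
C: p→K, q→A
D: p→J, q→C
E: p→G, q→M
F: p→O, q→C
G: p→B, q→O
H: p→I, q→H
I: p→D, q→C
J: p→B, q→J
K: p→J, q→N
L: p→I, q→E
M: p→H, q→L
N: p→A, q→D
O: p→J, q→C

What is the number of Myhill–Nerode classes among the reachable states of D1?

7

States {E,G,L,M} cannot be reached from the start state, so discard them.
Initial partition by acceptance: {D,K,O} | {A,B,C,F,H,I,J,N}.
Split {A,B,C,F,H,I,J,N} by δ(·,p) → {A,B,H,J,N} and {C,F,I}.
Refine {D,K,O} on symbol q: members go to different blocks, giving {D,O} and {K}.
Split {A,B,H,J,N} by δ(·,p) → {A,B,H} and {J,N}.
On input p, block {C,F,I} splits into {F,I} and {C}.
On input q, block {J,N} splits into {J} and {N}.
The partition is now stable with 7 blocks: {D,O} | {A,B,H} | {F,I} | {K} | {J} | {C} | {N}.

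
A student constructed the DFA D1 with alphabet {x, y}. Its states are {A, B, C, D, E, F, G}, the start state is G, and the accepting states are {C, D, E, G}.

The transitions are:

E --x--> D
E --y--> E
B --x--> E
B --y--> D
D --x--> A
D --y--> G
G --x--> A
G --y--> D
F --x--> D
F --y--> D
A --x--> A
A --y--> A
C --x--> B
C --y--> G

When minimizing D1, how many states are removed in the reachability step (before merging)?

4

No path from G leads to B, C, E, F; the other 3 states are all reachable.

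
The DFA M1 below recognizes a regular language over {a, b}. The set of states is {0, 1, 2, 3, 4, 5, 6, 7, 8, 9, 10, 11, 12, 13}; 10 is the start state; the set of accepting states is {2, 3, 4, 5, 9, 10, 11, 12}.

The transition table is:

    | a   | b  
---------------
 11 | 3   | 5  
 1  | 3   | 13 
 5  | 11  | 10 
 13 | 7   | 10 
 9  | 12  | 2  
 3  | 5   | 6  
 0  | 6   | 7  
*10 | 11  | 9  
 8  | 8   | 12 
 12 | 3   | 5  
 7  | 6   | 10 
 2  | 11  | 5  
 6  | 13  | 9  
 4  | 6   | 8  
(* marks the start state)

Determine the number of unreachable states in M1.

4

Starting at 10 and following transitions, the reachable set is {2, 3, 5, 6, 7, 9, 10, 11, 12, 13}. That leaves 0, 1, 4, 8 unreachable — 4 in total.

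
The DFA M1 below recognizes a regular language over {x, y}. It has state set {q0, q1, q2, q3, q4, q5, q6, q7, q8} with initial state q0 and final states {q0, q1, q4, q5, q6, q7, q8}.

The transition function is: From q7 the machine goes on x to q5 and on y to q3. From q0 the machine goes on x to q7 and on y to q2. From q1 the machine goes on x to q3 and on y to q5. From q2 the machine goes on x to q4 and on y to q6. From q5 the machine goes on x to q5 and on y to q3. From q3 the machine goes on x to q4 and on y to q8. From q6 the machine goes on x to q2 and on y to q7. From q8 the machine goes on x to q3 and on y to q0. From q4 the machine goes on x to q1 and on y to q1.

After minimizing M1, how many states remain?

Every state is reachable, so we keep all 9.
Start with accepting vs non-accepting: {q0,q1,q4,q5,q6,q7,q8} | {q2,q3}.
On input x, block {q0,q1,q4,q5,q6,q7,q8} splits into {q0,q4,q5,q7} and {q1,q6,q8}.
On input x, block {q0,q4,q5,q7} splits into {q0,q5,q7} and {q4}.
The partition is now stable with 4 blocks: {q0,q5,q7} | {q2,q3} | {q1,q6,q8} | {q4}.

4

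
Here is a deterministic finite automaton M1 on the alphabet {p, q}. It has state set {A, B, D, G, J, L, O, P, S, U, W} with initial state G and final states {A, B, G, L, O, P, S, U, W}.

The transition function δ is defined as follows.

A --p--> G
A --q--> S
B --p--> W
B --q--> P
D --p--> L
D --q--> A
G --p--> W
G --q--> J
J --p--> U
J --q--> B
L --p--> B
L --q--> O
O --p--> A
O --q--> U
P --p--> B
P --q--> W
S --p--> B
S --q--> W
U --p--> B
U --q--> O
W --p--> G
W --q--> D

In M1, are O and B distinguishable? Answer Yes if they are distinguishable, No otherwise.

Every state is reachable, so we keep all 11.
Start with accepting vs non-accepting: {A,B,G,L,O,P,S,U,W} | {D,J}.
Split {A,B,G,L,O,P,S,U,W} by δ(·,q) → {A,B,L,O,P,S,U} and {G,W}.
Split {A,B,L,O,P,S,U} by δ(·,p) → {L,O,P,S,U} and {A,B}.
Refine {L,O,P,S,U} on symbol q: members go to different blocks, giving {L,O,U} and {P,S}.
The partition is now stable with 5 blocks: {L,O,U} | {D,J} | {G,W} | {A,B} | {P,S}.
O and B end up in different blocks, so they are distinguishable. For instance, the string 'pq' is accepted from only O.

Yes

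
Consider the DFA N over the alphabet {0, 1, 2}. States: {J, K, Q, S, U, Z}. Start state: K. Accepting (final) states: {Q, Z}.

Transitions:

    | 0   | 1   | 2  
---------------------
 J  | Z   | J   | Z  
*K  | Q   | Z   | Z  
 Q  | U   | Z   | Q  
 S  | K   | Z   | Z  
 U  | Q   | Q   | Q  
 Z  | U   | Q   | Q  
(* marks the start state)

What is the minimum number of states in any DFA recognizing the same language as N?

2

First remove the unreachable states {J,S}; 4 states remain.
Start with accepting vs non-accepting: {Q,Z} | {K,U}.
Stable partition: {Q,Z} | {K,U} — 2 equivalence classes.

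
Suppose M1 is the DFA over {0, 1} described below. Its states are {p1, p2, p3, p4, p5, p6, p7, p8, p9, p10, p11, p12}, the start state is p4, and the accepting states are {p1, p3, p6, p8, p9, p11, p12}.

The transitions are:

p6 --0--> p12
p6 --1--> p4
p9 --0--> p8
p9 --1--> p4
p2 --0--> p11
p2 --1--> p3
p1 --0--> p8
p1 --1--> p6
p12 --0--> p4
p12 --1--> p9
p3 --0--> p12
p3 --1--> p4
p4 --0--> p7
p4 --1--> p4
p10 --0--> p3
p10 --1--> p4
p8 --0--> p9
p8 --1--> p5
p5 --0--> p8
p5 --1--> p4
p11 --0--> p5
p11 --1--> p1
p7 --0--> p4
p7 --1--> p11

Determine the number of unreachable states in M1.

3

BFS from p4 reaches {p1, p4, p5, p6, p7, p8, p9, p11, p12}; the 3 state(s) p2, p3, p10 are never visited.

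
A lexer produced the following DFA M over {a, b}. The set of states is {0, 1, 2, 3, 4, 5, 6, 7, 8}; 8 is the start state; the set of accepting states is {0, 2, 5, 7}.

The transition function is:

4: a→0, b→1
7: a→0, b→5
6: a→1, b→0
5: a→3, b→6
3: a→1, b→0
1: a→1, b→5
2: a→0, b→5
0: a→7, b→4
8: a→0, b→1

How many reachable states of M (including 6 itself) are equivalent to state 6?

2

Reachable states from the start: {0,1,3,4,5,6,7,8}. Unreachable: {2} — drop them.
P0 = {0,5,7} | {1,3,4,6,8}.
On input a, block {0,5,7} splits into {0,7} and {5}.
Refine {0,7} on symbol b: members go to different blocks, giving {0} and {7}.
Split {1,3,4,6,8} by δ(·,a) → {1,3,6} and {4,8}.
Refine {1,3,6} on symbol b: members go to different blocks, giving {3,6} and {1}.
The partition is now stable with 6 blocks: {0} | {3,6} | {5} | {7} | {4,8} | {1}.
State 6 belongs to the block {3,6}, which has 2 states.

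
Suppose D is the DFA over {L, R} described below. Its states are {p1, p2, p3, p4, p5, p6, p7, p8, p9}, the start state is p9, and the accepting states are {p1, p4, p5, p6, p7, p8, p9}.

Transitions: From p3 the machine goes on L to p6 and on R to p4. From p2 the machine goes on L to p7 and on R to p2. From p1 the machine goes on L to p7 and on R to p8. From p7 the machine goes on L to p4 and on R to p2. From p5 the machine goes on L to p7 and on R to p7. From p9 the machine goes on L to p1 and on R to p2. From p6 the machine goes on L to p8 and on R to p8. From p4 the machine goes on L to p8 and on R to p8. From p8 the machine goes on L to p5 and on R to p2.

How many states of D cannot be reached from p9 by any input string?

No path from p9 leads to p3, p6; the other 7 states are all reachable.

2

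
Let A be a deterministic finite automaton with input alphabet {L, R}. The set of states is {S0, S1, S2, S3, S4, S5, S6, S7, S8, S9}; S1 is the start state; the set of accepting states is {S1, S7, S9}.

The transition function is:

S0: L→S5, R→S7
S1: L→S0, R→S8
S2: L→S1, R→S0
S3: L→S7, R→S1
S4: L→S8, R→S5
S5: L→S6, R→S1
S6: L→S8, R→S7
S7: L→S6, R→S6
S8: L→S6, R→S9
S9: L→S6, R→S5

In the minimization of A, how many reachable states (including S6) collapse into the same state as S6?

4

States {S2,S3,S4} cannot be reached from the start state, so discard them.
Start with accepting vs non-accepting: {S1,S7,S9} | {S0,S5,S6,S8}.
Stable partition: {S1,S7,S9} | {S0,S5,S6,S8} — 2 equivalence classes.
The equivalence class containing S6 is {S0,S5,S6,S8}, of size 4.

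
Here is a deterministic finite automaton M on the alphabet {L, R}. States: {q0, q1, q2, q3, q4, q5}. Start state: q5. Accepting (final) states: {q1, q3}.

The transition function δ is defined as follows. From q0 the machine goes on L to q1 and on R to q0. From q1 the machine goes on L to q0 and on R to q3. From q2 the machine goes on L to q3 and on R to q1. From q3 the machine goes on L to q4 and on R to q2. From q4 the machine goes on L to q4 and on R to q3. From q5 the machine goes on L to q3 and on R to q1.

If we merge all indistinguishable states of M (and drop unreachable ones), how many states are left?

5

Start with accepting vs non-accepting: {q1,q3} | {q0,q2,q4,q5}.
On input R, block {q1,q3} splits into {q1} and {q3}.
Split {q0,q2,q4,q5} by δ(·,L) → {q2,q5} and {q0} and {q4}.
Stable partition: {q1} | {q2,q5} | {q3} | {q0} | {q4} — 5 equivalence classes.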